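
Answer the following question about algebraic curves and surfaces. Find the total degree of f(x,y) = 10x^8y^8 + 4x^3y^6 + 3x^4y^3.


Examine each term for its total degree (sum of exponents).
  Term '10x^8y^8' has total degree 8+8 = 16.
  Term '4x^3y^6' has total degree 3+6 = 9.
  Term '3x^4y^3' has total degree 4+3 = 7.
The maximum total degree among all terms is 16.

16


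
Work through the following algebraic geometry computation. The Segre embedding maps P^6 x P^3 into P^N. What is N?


The Segre embedding maps P^m x P^n into P^N via
all products of coordinates from each factor.
N = (m+1)(n+1) - 1
N = (6+1)(3+1) - 1
N = 7*4 - 1
N = 28 - 1 = 27

27


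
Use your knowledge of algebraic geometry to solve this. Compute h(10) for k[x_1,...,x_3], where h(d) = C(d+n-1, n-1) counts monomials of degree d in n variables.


The Hilbert function for the polynomial ring in 3 variables is:
h(d) = C(d+n-1, n-1)
h(10) = C(10+3-1, 3-1) = C(12, 2)
= 12! / (2! * 10!)
= 66

66


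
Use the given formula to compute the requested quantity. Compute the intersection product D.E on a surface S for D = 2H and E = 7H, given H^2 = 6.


Using bilinearity of the intersection pairing on a surface S:
(aH).(bH) = ab * (H.H)
We have H^2 = 6.
D.E = (2H).(7H) = 2*7*6
= 14*6
= 84

84


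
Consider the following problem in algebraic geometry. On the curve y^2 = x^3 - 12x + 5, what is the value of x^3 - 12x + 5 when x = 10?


Compute x^3 - 12x + 5 at x = 10:
x^3 = 10^3 = 1000
(-12)*x = (-12)*10 = -120
Sum: 1000 - 120 + 5 = 885

885


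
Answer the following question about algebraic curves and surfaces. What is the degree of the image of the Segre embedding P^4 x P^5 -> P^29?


The degree of the Segre variety P^4 x P^5 is C(m+n, m).
= C(9, 4)
= 126

126


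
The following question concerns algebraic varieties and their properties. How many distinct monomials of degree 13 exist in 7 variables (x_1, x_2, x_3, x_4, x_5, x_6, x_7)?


The number of degree-13 monomials in 7 variables is C(d+n-1, n-1).
= C(13+7-1, 7-1) = C(19, 6)
= 27132

27132


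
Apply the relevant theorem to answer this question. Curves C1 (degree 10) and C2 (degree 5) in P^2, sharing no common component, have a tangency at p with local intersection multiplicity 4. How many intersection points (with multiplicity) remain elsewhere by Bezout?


By Bezout's theorem, the total intersection number is d1 * d2.
Total = 10 * 5 = 50
Intersection multiplicity at p = 4
Remaining intersections = 50 - 4 = 46

46


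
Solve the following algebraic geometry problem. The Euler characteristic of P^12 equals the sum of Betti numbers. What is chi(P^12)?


The complex projective space P^12 has one cell in each even real dimension 0, 2, ..., 24.
The cohomology groups are H^{2k}(P^12) = Z for k = 0,...,12, and 0 otherwise.
Euler characteristic = sum of Betti numbers = 1 per even-dimensional cohomology group.
chi(P^12) = 12 + 1 = 13

13


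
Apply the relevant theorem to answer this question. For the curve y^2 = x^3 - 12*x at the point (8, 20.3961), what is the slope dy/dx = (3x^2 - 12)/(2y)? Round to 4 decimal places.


Using implicit differentiation of y^2 = x^3 - 12*x:
2y * dy/dx = 3x^2 - 12
dy/dx = (3x^2 - 12)/(2y)
Numerator: 3*8^2 - 12 = 180
Denominator: 2*20.3961 = 40.7922
dy/dx = 180/40.7922 = 4.4126

4.4126


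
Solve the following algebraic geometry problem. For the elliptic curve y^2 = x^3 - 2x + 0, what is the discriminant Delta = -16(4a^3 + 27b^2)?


Compute each component:
4a^3 = 4*(-2)^3 = 4*(-8) = -32
27b^2 = 27*0^2 = 27*0 = 0
4a^3 + 27b^2 = -32 + 0 = -32
Delta = -16*(-32) = 512

512


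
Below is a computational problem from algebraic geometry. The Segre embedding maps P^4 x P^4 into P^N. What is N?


The Segre embedding maps P^m x P^n into P^N via
all products of coordinates from each factor.
N = (m+1)(n+1) - 1
N = (4+1)(4+1) - 1
N = 5*5 - 1
N = 25 - 1 = 24

24


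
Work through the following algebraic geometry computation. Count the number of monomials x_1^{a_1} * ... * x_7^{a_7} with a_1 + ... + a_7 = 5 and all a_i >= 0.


The number of degree-5 monomials in 7 variables is C(d+n-1, n-1).
= C(5+7-1, 7-1) = C(11, 6)
= 462

462


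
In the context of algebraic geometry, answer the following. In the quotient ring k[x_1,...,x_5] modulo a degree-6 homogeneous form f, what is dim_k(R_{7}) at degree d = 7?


For R = k[x_1,...,x_n]/(f) with f homogeneous of degree e:
The Hilbert series is (1 - t^e)/(1 - t)^n.
So h(d) = C(d+n-1, n-1) - C(d-e+n-1, n-1) for d >= e.
With n=5, e=6, d=7:
C(7+5-1, 5-1) = C(11, 4) = 330
C(7-6+5-1, 5-1) = C(5, 4) = 5
h(7) = 330 - 5 = 325

325


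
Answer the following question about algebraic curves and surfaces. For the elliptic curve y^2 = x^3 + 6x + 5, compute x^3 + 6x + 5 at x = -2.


Compute x^3 + 6x + 5 at x = -2:
x^3 = (-2)^3 = -8
6*x = 6*(-2) = -12
Sum: -8 - 12 + 5 = -15

-15


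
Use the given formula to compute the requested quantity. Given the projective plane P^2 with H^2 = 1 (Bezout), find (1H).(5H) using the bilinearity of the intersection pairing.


Using bilinearity of the intersection pairing on the projective plane P^2:
(aH).(bH) = ab * (H.H)
We have H^2 = 1 (Bezout).
D.E = (1H).(5H) = 1*5*1
= 5*1
= 5

5


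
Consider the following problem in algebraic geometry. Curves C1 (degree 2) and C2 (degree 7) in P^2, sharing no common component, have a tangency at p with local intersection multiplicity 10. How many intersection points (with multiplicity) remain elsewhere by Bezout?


By Bezout's theorem, the total intersection number is d1 * d2.
Total = 2 * 7 = 14
Intersection multiplicity at p = 10
Remaining intersections = 14 - 10 = 4

4


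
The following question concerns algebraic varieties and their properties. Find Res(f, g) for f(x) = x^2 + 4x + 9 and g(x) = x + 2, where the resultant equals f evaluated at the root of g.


For Res(f, x - c), we evaluate f at x = c.
f(-2) = (-2)^2 + 4*(-2) + 9
= 4 - 8 + 9
= -4 + 9 = 5
Res(f, g) = 5

5


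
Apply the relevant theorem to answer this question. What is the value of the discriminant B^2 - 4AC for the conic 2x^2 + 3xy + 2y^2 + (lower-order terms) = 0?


The discriminant of a conic Ax^2 + Bxy + Cy^2 + ... = 0 is B^2 - 4AC.
B^2 = 3^2 = 9
4AC = 4*2*2 = 16
Discriminant = 9 - 16 = -7

-7


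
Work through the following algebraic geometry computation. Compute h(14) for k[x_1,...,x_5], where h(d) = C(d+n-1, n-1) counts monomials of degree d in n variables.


The Hilbert function for the polynomial ring in 5 variables is:
h(d) = C(d+n-1, n-1)
h(14) = C(14+5-1, 5-1) = C(18, 4)
= 18! / (4! * 14!)
= 3060

3060


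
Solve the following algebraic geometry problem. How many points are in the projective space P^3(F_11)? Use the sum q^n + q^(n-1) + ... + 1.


P^3(F_11) has (q^(n+1) - 1)/(q - 1) points.
= 11^3 + 11^2 + 11^1 + 11^0
= 1331 + 121 + 11 + 1
= 1464

1464


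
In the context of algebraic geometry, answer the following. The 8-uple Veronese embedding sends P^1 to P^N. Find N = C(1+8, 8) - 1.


The Veronese embedding v_d: P^n -> P^N maps each point to all
degree-d monomials in n+1 homogeneous coordinates.
N = C(n+d, d) - 1
N = C(1+8, 8) - 1
N = C(9, 8) - 1
C(9, 8) = 9
N = 9 - 1 = 8

8


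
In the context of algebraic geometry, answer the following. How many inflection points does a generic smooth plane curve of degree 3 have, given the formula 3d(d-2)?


For a general smooth plane curve C of degree d, the inflection points are
the intersection of C with its Hessian curve, which has degree 3(d-2).
By Bezout, the total intersection number is d * 3(d-2) = 3 * 3 = 9.
For a general curve every flex is ordinary, so each contributes
multiplicity 1 to C·Hess(C), and the number of distinct inflection
points is 3d(d-2).
Inflection points = 3*3*(3-2) = 3*3*1 = 9

9


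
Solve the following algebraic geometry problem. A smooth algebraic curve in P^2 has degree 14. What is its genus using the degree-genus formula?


Using the genus formula for smooth plane curves:
g = (d-1)(d-2)/2
g = (14-1)(14-2)/2
g = 13*12/2
g = 156/2 = 78

78


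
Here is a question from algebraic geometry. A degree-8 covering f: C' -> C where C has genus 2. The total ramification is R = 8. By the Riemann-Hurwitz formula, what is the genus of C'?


Riemann-Hurwitz formula: 2g' - 2 = d(2g - 2) + R
Given: d = 8, g = 2, R = 8
2g' - 2 = 8*(2*2 - 2) + 8
2g' - 2 = 8*2 + 8
2g' - 2 = 16 + 8 = 24
2g' = 26
g' = 13

13


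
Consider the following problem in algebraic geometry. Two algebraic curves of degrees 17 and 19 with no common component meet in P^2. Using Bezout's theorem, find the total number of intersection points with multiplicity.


Bezout's theorem states the intersection count equals the product of degrees.
Intersection count = 17 * 19 = 323

323


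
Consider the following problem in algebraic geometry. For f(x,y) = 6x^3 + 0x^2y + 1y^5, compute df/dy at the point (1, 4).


df/dy = 0*x^2 + 5*1*y^4
At (1,4): 0*1^2 + 5*1*4^4
= 0 + 1280
= 1280

1280


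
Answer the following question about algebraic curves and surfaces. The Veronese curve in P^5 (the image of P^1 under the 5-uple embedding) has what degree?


The rational normal curve in P^5 is the image of P^1 under the 5-uple Veronese.
A general hyperplane in P^5 pulls back to a degree-5 form on P^1, which has 5 zeros,
so the curve meets a general hyperplane in 5 points. Degree = 5.

5


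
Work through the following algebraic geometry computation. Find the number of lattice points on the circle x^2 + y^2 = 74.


Systematically check integer values of x where x^2 <= 74.
For each valid x, check if 74 - x^2 is a perfect square.
x=5: 74 - 25 = 49, sqrt = 7 (valid)
x=7: 74 - 49 = 25, sqrt = 5 (valid)
Total integer solutions found: 8

8


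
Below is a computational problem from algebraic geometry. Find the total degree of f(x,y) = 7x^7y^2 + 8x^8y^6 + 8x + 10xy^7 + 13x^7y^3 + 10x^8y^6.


Examine each term for its total degree (sum of exponents).
  Term '7x^7y^2' has total degree 7+2 = 9.
  Term '8x^8y^6' has total degree 8+6 = 14.
  Term '8x' has total degree 1+0 = 1.
  Term '10xy^7' has total degree 1+7 = 8.
  Term '13x^7y^3' has total degree 7+3 = 10.
  Term '10x^8y^6' has total degree 8+6 = 14.
The maximum total degree among all terms is 14.

14


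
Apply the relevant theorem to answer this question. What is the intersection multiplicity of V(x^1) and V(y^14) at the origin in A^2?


The intersection multiplicity of V(x^a) and V(y^b) at the origin is:
I(O; V(x^1), V(y^14)) = dim_k(k[x,y]/(x^1, y^14))
A basis for k[x,y]/(x^1, y^14) is the set of monomials x^i * y^j
where 0 <= i < 1 and 0 <= j < 14.
The number of such monomials is 1 * 14 = 14

14


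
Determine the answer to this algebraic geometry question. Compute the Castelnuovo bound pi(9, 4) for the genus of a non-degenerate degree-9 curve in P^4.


Castelnuovo's bound: write d - 1 = m(r-1) + epsilon with 0 <= epsilon < r-1.
d - 1 = 9 - 1 = 8
r - 1 = 4 - 1 = 3
8 = 2*3 + 2, so m = 2, epsilon = 2
pi(d, r) = m(m-1)(r-1)/2 + m*epsilon
= 2*1*3/2 + 2*2
= 6/2 + 4
= 3 + 4 = 7

7


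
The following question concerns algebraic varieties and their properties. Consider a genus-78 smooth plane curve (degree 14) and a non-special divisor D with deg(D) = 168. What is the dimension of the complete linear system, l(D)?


First, compute the genus of a smooth plane curve of degree 14:
g = (d-1)(d-2)/2 = (14-1)(14-2)/2 = 78
For a non-special divisor D (i.e., h^1(D) = 0), Riemann-Roch gives:
l(D) = deg(D) - g + 1
Since deg(D) = 168 >= 2g - 1 = 155, D is non-special.
l(D) = 168 - 78 + 1 = 91

91


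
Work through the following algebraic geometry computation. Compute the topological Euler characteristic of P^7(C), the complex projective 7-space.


The complex projective space P^7 has one cell in each even real dimension 0, 2, ..., 14.
The cohomology groups are H^{2k}(P^7) = Z for k = 0,...,7, and 0 otherwise.
Euler characteristic = sum of Betti numbers = 1 per even-dimensional cohomology group.
chi(P^7) = 7 + 1 = 8

8


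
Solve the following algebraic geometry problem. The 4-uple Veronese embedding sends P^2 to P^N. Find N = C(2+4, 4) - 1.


The Veronese embedding v_d: P^n -> P^N maps each point to all
degree-d monomials in n+1 homogeneous coordinates.
N = C(n+d, d) - 1
N = C(2+4, 4) - 1
N = C(6, 4) - 1
C(6, 4) = 15
N = 15 - 1 = 14

14


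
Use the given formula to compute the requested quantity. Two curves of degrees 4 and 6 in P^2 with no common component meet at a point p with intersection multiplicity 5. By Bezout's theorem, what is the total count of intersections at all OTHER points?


By Bezout's theorem, the total intersection number is d1 * d2.
Total = 4 * 6 = 24
Intersection multiplicity at p = 5
Remaining intersections = 24 - 5 = 19

19


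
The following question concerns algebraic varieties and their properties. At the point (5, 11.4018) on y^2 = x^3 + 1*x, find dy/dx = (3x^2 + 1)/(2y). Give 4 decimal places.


Using implicit differentiation of y^2 = x^3 + 1*x:
2y * dy/dx = 3x^2 + 1
dy/dx = (3x^2 + 1)/(2y)
Numerator: 3*5^2 + 1 = 76
Denominator: 2*11.4018 = 22.8036
dy/dx = 76/22.8036 = 3.3328

3.3328


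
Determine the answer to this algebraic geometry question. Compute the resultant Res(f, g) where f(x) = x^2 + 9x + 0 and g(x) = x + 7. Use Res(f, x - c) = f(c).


For Res(f, x - c), we evaluate f at x = c.
f(-7) = (-7)^2 + 9*(-7) + 0
= 49 - 63 + 0
= -14 + 0 = -14
Res(f, g) = -14

-14


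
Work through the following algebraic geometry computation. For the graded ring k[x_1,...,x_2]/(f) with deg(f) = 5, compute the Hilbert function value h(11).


For R = k[x_1,...,x_n]/(f) with f homogeneous of degree e:
The Hilbert series is (1 - t^e)/(1 - t)^n.
So h(d) = C(d+n-1, n-1) - C(d-e+n-1, n-1) for d >= e.
With n=2, e=5, d=11:
C(11+2-1, 2-1) = C(12, 1) = 12
C(11-5+2-1, 2-1) = C(7, 1) = 7
h(11) = 12 - 7 = 5

5


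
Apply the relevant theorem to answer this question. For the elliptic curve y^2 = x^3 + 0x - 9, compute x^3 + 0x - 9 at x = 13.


Compute x^3 + 0x - 9 at x = 13:
x^3 = 13^3 = 2197
0*x = 0*13 = 0
Sum: 2197 + 0 - 9 = 2188

2188


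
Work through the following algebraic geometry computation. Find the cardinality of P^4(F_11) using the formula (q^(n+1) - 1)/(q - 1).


P^4(F_11) has (q^(n+1) - 1)/(q - 1) points.
= 11^4 + 11^3 + 11^2 + 11^1 + 11^0
= 14641 + 1331 + 121 + 11 + 1
= 16105

16105


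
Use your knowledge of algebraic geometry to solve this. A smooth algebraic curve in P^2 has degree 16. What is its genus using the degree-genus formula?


Using the genus formula for smooth plane curves:
g = (d-1)(d-2)/2
g = (16-1)(16-2)/2
g = 15*14/2
g = 210/2 = 105

105


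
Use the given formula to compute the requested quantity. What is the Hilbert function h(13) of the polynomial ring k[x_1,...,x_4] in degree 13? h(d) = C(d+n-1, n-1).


The Hilbert function for the polynomial ring in 4 variables is:
h(d) = C(d+n-1, n-1)
h(13) = C(13+4-1, 4-1) = C(16, 3)
= 16! / (3! * 13!)
= 560

560


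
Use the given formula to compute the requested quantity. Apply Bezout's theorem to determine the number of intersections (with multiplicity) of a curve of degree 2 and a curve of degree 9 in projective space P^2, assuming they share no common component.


Bezout's theorem states the intersection count equals the product of degrees.
Intersection count = 2 * 9 = 18

18


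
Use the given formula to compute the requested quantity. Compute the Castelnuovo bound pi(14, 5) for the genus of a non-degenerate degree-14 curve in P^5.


Castelnuovo's bound: write d - 1 = m(r-1) + epsilon with 0 <= epsilon < r-1.
d - 1 = 14 - 1 = 13
r - 1 = 5 - 1 = 4
13 = 3*4 + 1, so m = 3, epsilon = 1
pi(d, r) = m(m-1)(r-1)/2 + m*epsilon
= 3*2*4/2 + 3*1
= 24/2 + 3
= 12 + 3 = 15

15


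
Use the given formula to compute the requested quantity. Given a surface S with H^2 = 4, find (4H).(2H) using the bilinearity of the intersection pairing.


Using bilinearity of the intersection pairing on a surface S:
(aH).(bH) = ab * (H.H)
We have H^2 = 4.
D.E = (4H).(2H) = 4*2*4
= 8*4
= 32

32


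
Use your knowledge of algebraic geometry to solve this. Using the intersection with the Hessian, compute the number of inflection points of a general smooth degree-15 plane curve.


For a general smooth plane curve C of degree d, the inflection points are
the intersection of C with its Hessian curve, which has degree 3(d-2).
By Bezout, the total intersection number is d * 3(d-2) = 15 * 39 = 585.
For a general curve every flex is ordinary, so each contributes
multiplicity 1 to C·Hess(C), and the number of distinct inflection
points is 3d(d-2).
Inflection points = 3*15*(15-2) = 3*15*13 = 585

585


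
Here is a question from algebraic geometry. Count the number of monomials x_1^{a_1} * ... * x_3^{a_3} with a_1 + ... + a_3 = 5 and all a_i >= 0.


The number of degree-5 monomials in 3 variables is C(d+n-1, n-1).
= C(5+3-1, 3-1) = C(7, 2)
= 21

21


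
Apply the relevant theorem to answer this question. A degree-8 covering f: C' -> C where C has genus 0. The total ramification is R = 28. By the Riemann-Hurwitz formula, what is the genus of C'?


Riemann-Hurwitz formula: 2g' - 2 = d(2g - 2) + R
Given: d = 8, g = 0, R = 28
2g' - 2 = 8*(2*0 - 2) + 28
2g' - 2 = 8*(-2) + 28
2g' - 2 = -16 + 28 = 12
2g' = 14
g' = 7

7


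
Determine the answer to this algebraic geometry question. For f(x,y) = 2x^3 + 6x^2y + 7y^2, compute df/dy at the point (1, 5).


df/dy = 6*x^2 + 2*7*y^1
At (1,5): 6*1^2 + 2*7*5^1
= 6 + 70
= 76

76


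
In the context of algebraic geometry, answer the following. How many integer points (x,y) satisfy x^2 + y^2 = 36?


Systematically check integer values of x where x^2 <= 36.
For each valid x, check if 36 - x^2 is a perfect square.
x=0: 36 - 0 = 36, sqrt = 6 (valid)
x=6: 36 - 36 = 0, sqrt = 0 (valid)
Total integer solutions found: 4

4


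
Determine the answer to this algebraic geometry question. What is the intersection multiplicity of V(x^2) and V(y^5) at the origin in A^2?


The intersection multiplicity of V(x^a) and V(y^b) at the origin is:
I(O; V(x^2), V(y^5)) = dim_k(k[x,y]/(x^2, y^5))
A basis for k[x,y]/(x^2, y^5) is the set of monomials x^i * y^j
where 0 <= i < 2 and 0 <= j < 5.
The number of such monomials is 2 * 5 = 10

10


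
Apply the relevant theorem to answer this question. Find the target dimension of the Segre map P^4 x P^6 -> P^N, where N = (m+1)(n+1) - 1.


The Segre embedding maps P^m x P^n into P^N via
all products of coordinates from each factor.
N = (m+1)(n+1) - 1
N = (4+1)(6+1) - 1
N = 5*7 - 1
N = 35 - 1 = 34

34


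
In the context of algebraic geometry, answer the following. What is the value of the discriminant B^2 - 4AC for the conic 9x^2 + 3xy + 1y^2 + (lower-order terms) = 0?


The discriminant of a conic Ax^2 + Bxy + Cy^2 + ... = 0 is B^2 - 4AC.
B^2 = 3^2 = 9
4AC = 4*9*1 = 36
Discriminant = 9 - 36 = -27

-27


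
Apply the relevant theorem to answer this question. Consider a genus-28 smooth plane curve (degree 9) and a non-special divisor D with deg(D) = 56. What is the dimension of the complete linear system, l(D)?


First, compute the genus of a smooth plane curve of degree 9:
g = (d-1)(d-2)/2 = (9-1)(9-2)/2 = 28
For a non-special divisor D (i.e., h^1(D) = 0), Riemann-Roch gives:
l(D) = deg(D) - g + 1
Since deg(D) = 56 >= 2g - 1 = 55, D is non-special.
l(D) = 56 - 28 + 1 = 29

29


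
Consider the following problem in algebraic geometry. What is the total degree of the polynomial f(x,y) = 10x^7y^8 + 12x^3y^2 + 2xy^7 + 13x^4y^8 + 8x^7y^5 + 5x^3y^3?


Examine each term for its total degree (sum of exponents).
  Term '10x^7y^8' has total degree 7+8 = 15.
  Term '12x^3y^2' has total degree 3+2 = 5.
  Term '2xy^7' has total degree 1+7 = 8.
  Term '13x^4y^8' has total degree 4+8 = 12.
  Term '8x^7y^5' has total degree 7+5 = 12.
  Term '5x^3y^3' has total degree 3+3 = 6.
The maximum total degree among all terms is 15.

15


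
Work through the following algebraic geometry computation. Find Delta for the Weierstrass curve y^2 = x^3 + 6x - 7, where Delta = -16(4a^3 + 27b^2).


Compute each component:
4a^3 = 4*6^3 = 4*216 = 864
27b^2 = 27*(-7)^2 = 27*49 = 1323
4a^3 + 27b^2 = 864 + 1323 = 2187
Delta = -16*2187 = -34992

-34992


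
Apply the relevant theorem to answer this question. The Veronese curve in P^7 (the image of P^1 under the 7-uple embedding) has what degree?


The rational normal curve in P^7 is the image of P^1 under the 7-uple Veronese.
A general hyperplane in P^7 pulls back to a degree-7 form on P^1, which has 7 zeros,
so the curve meets a general hyperplane in 7 points. Degree = 7.

7


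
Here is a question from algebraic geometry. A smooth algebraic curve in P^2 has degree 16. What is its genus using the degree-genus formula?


Using the genus formula for smooth plane curves:
g = (d-1)(d-2)/2
g = (16-1)(16-2)/2
g = 15*14/2
g = 210/2 = 105

105


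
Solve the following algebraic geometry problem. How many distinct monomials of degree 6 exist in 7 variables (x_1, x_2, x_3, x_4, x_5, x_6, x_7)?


The number of degree-6 monomials in 7 variables is C(d+n-1, n-1).
= C(6+7-1, 7-1) = C(12, 6)
= 924

924


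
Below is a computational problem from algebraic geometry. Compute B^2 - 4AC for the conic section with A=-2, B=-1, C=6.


The discriminant of a conic Ax^2 + Bxy + Cy^2 + ... = 0 is B^2 - 4AC.
B^2 = (-1)^2 = 1
4AC = 4*(-2)*6 = -48
Discriminant = 1 + 48 = 49

49


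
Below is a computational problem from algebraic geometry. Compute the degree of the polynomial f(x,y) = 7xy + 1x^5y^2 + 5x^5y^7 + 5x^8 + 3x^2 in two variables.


Examine each term for its total degree (sum of exponents).
  Term '7xy' has total degree 1+1 = 2.
  Term '1x^5y^2' has total degree 5+2 = 7.
  Term '5x^5y^7' has total degree 5+7 = 12.
  Term '5x^8' has total degree 8+0 = 8.
  Term '3x^2' has total degree 2+0 = 2.
The maximum total degree among all terms is 12.

12


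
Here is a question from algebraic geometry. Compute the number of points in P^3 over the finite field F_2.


P^3(F_2) has (q^(n+1) - 1)/(q - 1) points.
= 2^3 + 2^2 + 2^1 + 2^0
= 8 + 4 + 2 + 1
= 15

15


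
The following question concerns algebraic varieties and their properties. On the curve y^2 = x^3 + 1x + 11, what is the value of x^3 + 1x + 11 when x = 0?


Compute x^3 + 1x + 11 at x = 0:
x^3 = 0^3 = 0
1*x = 1*0 = 0
Sum: 0 + 0 + 11 = 11

11


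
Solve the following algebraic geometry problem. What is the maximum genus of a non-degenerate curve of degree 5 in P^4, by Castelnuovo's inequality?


Castelnuovo's bound: write d - 1 = m(r-1) + epsilon with 0 <= epsilon < r-1.
d - 1 = 5 - 1 = 4
r - 1 = 4 - 1 = 3
4 = 1*3 + 1, so m = 1, epsilon = 1
pi(d, r) = m(m-1)(r-1)/2 + m*epsilon
= 1*0*3/2 + 1*1
= 0/2 + 1
= 0 + 1 = 1

1


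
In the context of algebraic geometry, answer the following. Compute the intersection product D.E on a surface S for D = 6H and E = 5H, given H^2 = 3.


Using bilinearity of the intersection pairing on a surface S:
(aH).(bH) = ab * (H.H)
We have H^2 = 3.
D.E = (6H).(5H) = 6*5*3
= 30*3
= 90

90


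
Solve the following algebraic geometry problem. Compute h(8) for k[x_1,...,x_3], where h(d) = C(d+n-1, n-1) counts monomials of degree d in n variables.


The Hilbert function for the polynomial ring in 3 variables is:
h(d) = C(d+n-1, n-1)
h(8) = C(8+3-1, 3-1) = C(10, 2)
= 10! / (2! * 8!)
= 45

45


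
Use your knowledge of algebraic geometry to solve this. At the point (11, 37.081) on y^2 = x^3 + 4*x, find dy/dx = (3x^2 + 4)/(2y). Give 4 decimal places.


Using implicit differentiation of y^2 = x^3 + 4*x:
2y * dy/dx = 3x^2 + 4
dy/dx = (3x^2 + 4)/(2y)
Numerator: 3*11^2 + 4 = 367
Denominator: 2*37.081 = 74.162
dy/dx = 367/74.162 = 4.9486

4.9486


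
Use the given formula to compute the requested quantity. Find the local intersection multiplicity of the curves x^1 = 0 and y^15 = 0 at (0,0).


The intersection multiplicity of V(x^a) and V(y^b) at the origin is:
I(O; V(x^1), V(y^15)) = dim_k(k[x,y]/(x^1, y^15))
A basis for k[x,y]/(x^1, y^15) is the set of monomials x^i * y^j
where 0 <= i < 1 and 0 <= j < 15.
The number of such monomials is 1 * 15 = 15

15


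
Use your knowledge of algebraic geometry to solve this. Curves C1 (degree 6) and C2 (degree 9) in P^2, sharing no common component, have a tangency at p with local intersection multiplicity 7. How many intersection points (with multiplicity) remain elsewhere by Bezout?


By Bezout's theorem, the total intersection number is d1 * d2.
Total = 6 * 9 = 54
Intersection multiplicity at p = 7
Remaining intersections = 54 - 7 = 47

47


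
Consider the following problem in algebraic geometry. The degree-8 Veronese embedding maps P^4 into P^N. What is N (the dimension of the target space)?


The Veronese embedding v_d: P^n -> P^N maps each point to all
degree-d monomials in n+1 homogeneous coordinates.
N = C(n+d, d) - 1
N = C(4+8, 8) - 1
N = C(12, 8) - 1
C(12, 8) = 495
N = 495 - 1 = 494

494


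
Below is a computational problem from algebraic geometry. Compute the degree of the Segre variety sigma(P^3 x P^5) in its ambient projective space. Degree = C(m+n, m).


The degree of the Segre variety P^3 x P^5 is C(m+n, m).
= C(8, 3)
= 56

56


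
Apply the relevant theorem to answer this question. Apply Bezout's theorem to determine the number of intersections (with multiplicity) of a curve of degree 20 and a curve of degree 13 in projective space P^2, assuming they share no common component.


Bezout's theorem states the intersection count equals the product of degrees.
Intersection count = 20 * 13 = 260

260


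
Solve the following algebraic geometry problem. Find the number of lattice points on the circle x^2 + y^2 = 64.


Systematically check integer values of x where x^2 <= 64.
For each valid x, check if 64 - x^2 is a perfect square.
x=0: 64 - 0 = 64, sqrt = 8 (valid)
x=8: 64 - 64 = 0, sqrt = 0 (valid)
Total integer solutions found: 4

4


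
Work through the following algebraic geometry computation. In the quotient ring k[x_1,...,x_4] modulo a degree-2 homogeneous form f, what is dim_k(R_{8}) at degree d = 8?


For R = k[x_1,...,x_n]/(f) with f homogeneous of degree e:
The Hilbert series is (1 - t^e)/(1 - t)^n.
So h(d) = C(d+n-1, n-1) - C(d-e+n-1, n-1) for d >= e.
With n=4, e=2, d=8:
C(8+4-1, 4-1) = C(11, 3) = 165
C(8-2+4-1, 4-1) = C(9, 3) = 84
h(8) = 165 - 84 = 81

81


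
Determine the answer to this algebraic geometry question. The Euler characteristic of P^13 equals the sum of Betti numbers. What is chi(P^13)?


The complex projective space P^13 has one cell in each even real dimension 0, 2, ..., 26.
The cohomology groups are H^{2k}(P^13) = Z for k = 0,...,13, and 0 otherwise.
Euler characteristic = sum of Betti numbers = 1 per even-dimensional cohomology group.
chi(P^13) = 13 + 1 = 14

14


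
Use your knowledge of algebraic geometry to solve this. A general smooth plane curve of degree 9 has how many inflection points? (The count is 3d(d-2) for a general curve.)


For a general smooth plane curve C of degree d, the inflection points are
the intersection of C with its Hessian curve, which has degree 3(d-2).
By Bezout, the total intersection number is d * 3(d-2) = 9 * 21 = 189.
For a general curve every flex is ordinary, so each contributes
multiplicity 1 to C·Hess(C), and the number of distinct inflection
points is 3d(d-2).
Inflection points = 3*9*(9-2) = 3*9*7 = 189

189


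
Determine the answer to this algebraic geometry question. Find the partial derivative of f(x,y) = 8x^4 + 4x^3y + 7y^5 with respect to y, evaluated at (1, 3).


df/dy = 4*x^3 + 5*7*y^4
At (1,3): 4*1^3 + 5*7*3^4
= 4 + 2835
= 2839

2839


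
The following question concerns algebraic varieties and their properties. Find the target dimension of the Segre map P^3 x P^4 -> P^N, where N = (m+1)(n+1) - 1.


The Segre embedding maps P^m x P^n into P^N via
all products of coordinates from each factor.
N = (m+1)(n+1) - 1
N = (3+1)(4+1) - 1
N = 4*5 - 1
N = 20 - 1 = 19

19


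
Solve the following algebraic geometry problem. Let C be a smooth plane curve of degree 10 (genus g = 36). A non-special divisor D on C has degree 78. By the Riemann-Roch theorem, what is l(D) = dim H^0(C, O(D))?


First, compute the genus of a smooth plane curve of degree 10:
g = (d-1)(d-2)/2 = (10-1)(10-2)/2 = 36
For a non-special divisor D (i.e., h^1(D) = 0), Riemann-Roch gives:
l(D) = deg(D) - g + 1
Since deg(D) = 78 >= 2g - 1 = 71, D is non-special.
l(D) = 78 - 36 + 1 = 43

43


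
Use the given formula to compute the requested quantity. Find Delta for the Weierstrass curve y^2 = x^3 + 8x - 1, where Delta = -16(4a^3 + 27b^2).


Compute each component:
4a^3 = 4*8^3 = 4*512 = 2048
27b^2 = 27*(-1)^2 = 27*1 = 27
4a^3 + 27b^2 = 2048 + 27 = 2075
Delta = -16*2075 = -33200

-33200


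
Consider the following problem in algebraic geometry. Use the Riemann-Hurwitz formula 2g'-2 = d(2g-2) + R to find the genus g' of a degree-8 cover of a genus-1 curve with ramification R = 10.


Riemann-Hurwitz formula: 2g' - 2 = d(2g - 2) + R
Given: d = 8, g = 1, R = 10
2g' - 2 = 8*(2*1 - 2) + 10
2g' - 2 = 8*0 + 10
2g' - 2 = 0 + 10 = 10
2g' = 12
g' = 6

6


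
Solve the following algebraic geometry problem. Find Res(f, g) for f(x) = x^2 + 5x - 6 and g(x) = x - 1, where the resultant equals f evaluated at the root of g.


For Res(f, x - c), we evaluate f at x = c.
f(1) = 1^2 + 5*1 - 6
= 1 + 5 - 6
= 6 - 6 = 0
Res(f, g) = 0

0


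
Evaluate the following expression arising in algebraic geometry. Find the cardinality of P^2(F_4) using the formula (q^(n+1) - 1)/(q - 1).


P^2(F_4) has (q^(n+1) - 1)/(q - 1) points.
= 4^2 + 4^1 + 4^0
= 16 + 4 + 1
= 21

21


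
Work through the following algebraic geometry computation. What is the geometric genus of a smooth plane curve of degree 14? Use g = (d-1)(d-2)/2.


Using the genus formula for smooth plane curves:
g = (d-1)(d-2)/2
g = (14-1)(14-2)/2
g = 13*12/2
g = 156/2 = 78

78


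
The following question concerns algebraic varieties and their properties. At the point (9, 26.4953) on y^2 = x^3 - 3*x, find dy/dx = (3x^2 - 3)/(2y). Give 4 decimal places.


Using implicit differentiation of y^2 = x^3 - 3*x:
2y * dy/dx = 3x^2 - 3
dy/dx = (3x^2 - 3)/(2y)
Numerator: 3*9^2 - 3 = 240
Denominator: 2*26.4953 = 52.9906
dy/dx = 240/52.9906 = 4.5291

4.5291


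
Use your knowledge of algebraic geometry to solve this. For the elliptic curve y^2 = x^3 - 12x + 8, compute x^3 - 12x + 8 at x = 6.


Compute x^3 - 12x + 8 at x = 6:
x^3 = 6^3 = 216
(-12)*x = (-12)*6 = -72
Sum: 216 - 72 + 8 = 152

152


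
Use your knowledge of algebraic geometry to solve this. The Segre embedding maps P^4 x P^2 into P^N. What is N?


The Segre embedding maps P^m x P^n into P^N via
all products of coordinates from each factor.
N = (m+1)(n+1) - 1
N = (4+1)(2+1) - 1
N = 5*3 - 1
N = 15 - 1 = 14

14


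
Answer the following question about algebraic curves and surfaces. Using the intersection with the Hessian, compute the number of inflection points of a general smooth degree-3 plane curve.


For a general smooth plane curve C of degree d, the inflection points are
the intersection of C with its Hessian curve, which has degree 3(d-2).
By Bezout, the total intersection number is d * 3(d-2) = 3 * 3 = 9.
For a general curve every flex is ordinary, so each contributes
multiplicity 1 to C·Hess(C), and the number of distinct inflection
points is 3d(d-2).
Inflection points = 3*3*(3-2) = 3*3*1 = 9

9


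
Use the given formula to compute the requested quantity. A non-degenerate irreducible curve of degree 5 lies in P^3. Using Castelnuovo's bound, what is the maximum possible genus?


Castelnuovo's bound: write d - 1 = m(r-1) + epsilon with 0 <= epsilon < r-1.
d - 1 = 5 - 1 = 4
r - 1 = 3 - 1 = 2
4 = 2*2 + 0, so m = 2, epsilon = 0
pi(d, r) = m(m-1)(r-1)/2 + m*epsilon
= 2*1*2/2 + 2*0
= 4/2 + 0
= 2 + 0 = 2

2


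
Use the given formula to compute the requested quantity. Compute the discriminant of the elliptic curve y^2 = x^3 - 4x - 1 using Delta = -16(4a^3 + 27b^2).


Compute each component:
4a^3 = 4*(-4)^3 = 4*(-64) = -256
27b^2 = 27*(-1)^2 = 27*1 = 27
4a^3 + 27b^2 = -256 + 27 = -229
Delta = -16*(-229) = 3664

3664


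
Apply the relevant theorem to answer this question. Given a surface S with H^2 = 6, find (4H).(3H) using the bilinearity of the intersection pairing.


Using bilinearity of the intersection pairing on a surface S:
(aH).(bH) = ab * (H.H)
We have H^2 = 6.
D.E = (4H).(3H) = 4*3*6
= 12*6
= 72

72


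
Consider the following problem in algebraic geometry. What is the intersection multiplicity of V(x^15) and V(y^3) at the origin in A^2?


The intersection multiplicity of V(x^a) and V(y^b) at the origin is:
I(O; V(x^15), V(y^3)) = dim_k(k[x,y]/(x^15, y^3))
A basis for k[x,y]/(x^15, y^3) is the set of monomials x^i * y^j
where 0 <= i < 15 and 0 <= j < 3.
The number of such monomials is 15 * 3 = 45

45


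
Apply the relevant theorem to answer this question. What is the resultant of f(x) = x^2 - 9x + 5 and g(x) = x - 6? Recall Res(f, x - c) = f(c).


For Res(f, x - c), we evaluate f at x = c.
f(6) = 6^2 - 9*6 + 5
= 36 - 54 + 5
= -18 + 5 = -13
Res(f, g) = -13

-13


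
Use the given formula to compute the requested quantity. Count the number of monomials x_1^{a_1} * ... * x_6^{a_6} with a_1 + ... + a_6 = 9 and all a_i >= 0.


The number of degree-9 monomials in 6 variables is C(d+n-1, n-1).
= C(9+6-1, 6-1) = C(14, 5)
= 2002

2002


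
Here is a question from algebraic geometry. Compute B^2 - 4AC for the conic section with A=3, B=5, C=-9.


The discriminant of a conic Ax^2 + Bxy + Cy^2 + ... = 0 is B^2 - 4AC.
B^2 = 5^2 = 25
4AC = 4*3*(-9) = -108
Discriminant = 25 + 108 = 133

133


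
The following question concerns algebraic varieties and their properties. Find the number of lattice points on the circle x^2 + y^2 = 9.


Systematically check integer values of x where x^2 <= 9.
For each valid x, check if 9 - x^2 is a perfect square.
x=0: 9 - 0 = 9, sqrt = 3 (valid)
x=3: 9 - 9 = 0, sqrt = 0 (valid)
Total integer solutions found: 4

4


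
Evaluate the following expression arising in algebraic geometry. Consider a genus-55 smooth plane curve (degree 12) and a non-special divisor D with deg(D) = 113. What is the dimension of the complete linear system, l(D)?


First, compute the genus of a smooth plane curve of degree 12:
g = (d-1)(d-2)/2 = (12-1)(12-2)/2 = 55
For a non-special divisor D (i.e., h^1(D) = 0), Riemann-Roch gives:
l(D) = deg(D) - g + 1
Since deg(D) = 113 >= 2g - 1 = 109, D is non-special.
l(D) = 113 - 55 + 1 = 59

59


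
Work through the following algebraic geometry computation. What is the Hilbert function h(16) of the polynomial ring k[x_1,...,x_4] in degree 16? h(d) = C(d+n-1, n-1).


The Hilbert function for the polynomial ring in 4 variables is:
h(d) = C(d+n-1, n-1)
h(16) = C(16+4-1, 4-1) = C(19, 3)
= 19! / (3! * 16!)
= 969

969


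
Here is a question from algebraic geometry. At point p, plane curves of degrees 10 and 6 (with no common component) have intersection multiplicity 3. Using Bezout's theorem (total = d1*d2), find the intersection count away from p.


By Bezout's theorem, the total intersection number is d1 * d2.
Total = 10 * 6 = 60
Intersection multiplicity at p = 3
Remaining intersections = 60 - 3 = 57

57


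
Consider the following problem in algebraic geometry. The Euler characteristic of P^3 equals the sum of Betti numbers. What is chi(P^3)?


The complex projective space P^3 has one cell in each even real dimension 0, 2, ..., 6.
The cohomology groups are H^{2k}(P^3) = Z for k = 0,...,3, and 0 otherwise.
Euler characteristic = sum of Betti numbers = 1 per even-dimensional cohomology group.
chi(P^3) = 3 + 1 = 4

4


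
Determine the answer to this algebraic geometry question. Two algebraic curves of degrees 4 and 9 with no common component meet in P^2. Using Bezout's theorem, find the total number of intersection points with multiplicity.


Bezout's theorem states the intersection count equals the product of degrees.
Intersection count = 4 * 9 = 36

36


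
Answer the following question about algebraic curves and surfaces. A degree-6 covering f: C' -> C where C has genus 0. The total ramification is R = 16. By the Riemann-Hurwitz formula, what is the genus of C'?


Riemann-Hurwitz formula: 2g' - 2 = d(2g - 2) + R
Given: d = 6, g = 0, R = 16
2g' - 2 = 6*(2*0 - 2) + 16
2g' - 2 = 6*(-2) + 16
2g' - 2 = -12 + 16 = 4
2g' = 6
g' = 3

3


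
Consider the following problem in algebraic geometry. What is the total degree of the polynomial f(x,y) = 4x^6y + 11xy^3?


Examine each term for its total degree (sum of exponents).
  Term '4x^6y' has total degree 6+1 = 7.
  Term '11xy^3' has total degree 1+3 = 4.
The maximum total degree among all terms is 7.

7


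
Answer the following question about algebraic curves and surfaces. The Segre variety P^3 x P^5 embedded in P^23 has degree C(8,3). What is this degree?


The degree of the Segre variety P^3 x P^5 is C(m+n, m).
= C(8, 3)
= 56

56


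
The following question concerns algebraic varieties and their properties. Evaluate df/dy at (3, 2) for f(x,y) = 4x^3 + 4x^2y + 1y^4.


df/dy = 4*x^2 + 4*1*y^3
At (3,2): 4*3^2 + 4*1*2^3
= 36 + 32
= 68

68


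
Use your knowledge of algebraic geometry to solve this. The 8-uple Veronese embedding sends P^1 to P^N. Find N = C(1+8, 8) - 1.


The Veronese embedding v_d: P^n -> P^N maps each point to all
degree-d monomials in n+1 homogeneous coordinates.
N = C(n+d, d) - 1
N = C(1+8, 8) - 1
N = C(9, 8) - 1
C(9, 8) = 9
N = 9 - 1 = 8

8


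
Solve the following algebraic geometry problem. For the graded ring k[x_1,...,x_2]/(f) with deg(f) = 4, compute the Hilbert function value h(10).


For R = k[x_1,...,x_n]/(f) with f homogeneous of degree e:
The Hilbert series is (1 - t^e)/(1 - t)^n.
So h(d) = C(d+n-1, n-1) - C(d-e+n-1, n-1) for d >= e.
With n=2, e=4, d=10:
C(10+2-1, 2-1) = C(11, 1) = 11
C(10-4+2-1, 2-1) = C(7, 1) = 7
h(10) = 11 - 7 = 4

4


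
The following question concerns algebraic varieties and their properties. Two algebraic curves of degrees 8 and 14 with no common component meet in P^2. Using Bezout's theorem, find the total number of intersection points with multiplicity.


Bezout's theorem states the intersection count equals the product of degrees.
Intersection count = 8 * 14 = 112

112


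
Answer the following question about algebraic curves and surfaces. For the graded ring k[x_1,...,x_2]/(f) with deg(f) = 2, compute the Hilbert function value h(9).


For R = k[x_1,...,x_n]/(f) with f homogeneous of degree e:
The Hilbert series is (1 - t^e)/(1 - t)^n.
So h(d) = C(d+n-1, n-1) - C(d-e+n-1, n-1) for d >= e.
With n=2, e=2, d=9:
C(9+2-1, 2-1) = C(10, 1) = 10
C(9-2+2-1, 2-1) = C(8, 1) = 8
h(9) = 10 - 8 = 2

2


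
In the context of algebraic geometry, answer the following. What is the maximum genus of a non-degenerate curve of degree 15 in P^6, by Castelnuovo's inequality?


Castelnuovo's bound: write d - 1 = m(r-1) + epsilon with 0 <= epsilon < r-1.
d - 1 = 15 - 1 = 14
r - 1 = 6 - 1 = 5
14 = 2*5 + 4, so m = 2, epsilon = 4
pi(d, r) = m(m-1)(r-1)/2 + m*epsilon
= 2*1*5/2 + 2*4
= 10/2 + 8
= 5 + 8 = 13

13


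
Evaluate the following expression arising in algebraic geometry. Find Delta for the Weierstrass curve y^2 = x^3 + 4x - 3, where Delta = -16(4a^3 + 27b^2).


Compute each component:
4a^3 = 4*4^3 = 4*64 = 256
27b^2 = 27*(-3)^2 = 27*9 = 243
4a^3 + 27b^2 = 256 + 243 = 499
Delta = -16*499 = -7984

-7984


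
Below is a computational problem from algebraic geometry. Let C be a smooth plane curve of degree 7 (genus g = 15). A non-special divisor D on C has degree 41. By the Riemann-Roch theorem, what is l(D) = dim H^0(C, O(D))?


First, compute the genus of a smooth plane curve of degree 7:
g = (d-1)(d-2)/2 = (7-1)(7-2)/2 = 15
For a non-special divisor D (i.e., h^1(D) = 0), Riemann-Roch gives:
l(D) = deg(D) - g + 1
Since deg(D) = 41 >= 2g - 1 = 29, D is non-special.
l(D) = 41 - 15 + 1 = 27

27
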